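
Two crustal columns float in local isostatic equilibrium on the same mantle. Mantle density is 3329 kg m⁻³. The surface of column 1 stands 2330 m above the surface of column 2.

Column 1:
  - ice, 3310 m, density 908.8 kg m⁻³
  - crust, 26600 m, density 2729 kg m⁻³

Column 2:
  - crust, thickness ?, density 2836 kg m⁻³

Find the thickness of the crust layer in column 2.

32900 m

Take the compensation level at the base of the deeper column (depth z_c below the surface of column 1) and equate Σ ρ_i t_i down to z_c; mantle fills any gap and the z_c terms cancel.
Column 1: 3310×908.8 + 26600×2729 + (z_c − 29910)×3329
Column 2: 2330×0 + x×2836 + (z_c − 2330 − 0 − x)×3329
The z_c×3329 term appears on both sides and cancels. Collect the known terms of each column as K = Σ(ρt)_known − 3329 × (depth of known layers): K_1 = 75599528 − 3329×29910 = −23970862; K_2 = 0 − 3329×(2330 + 0) = −7756570.
Balance: K_1 = K_2 − x×(3329 − 2836), so x = (K_2 − K_1)/(3329 − 2836) = 16214300/493 = 32900 m.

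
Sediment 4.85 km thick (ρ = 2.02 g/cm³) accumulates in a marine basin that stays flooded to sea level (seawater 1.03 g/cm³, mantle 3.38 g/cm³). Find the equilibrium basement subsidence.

Submarine loading: the sediment displaces seawater, and the subsidence is in turn flooded, so s (ρ_m − ρ_w) = t (ρ_sed − ρ_w).
s = 4.85 km × (2.02 − 1.03) / (3.38 − 1.03) = 2.04 km.

2.04 km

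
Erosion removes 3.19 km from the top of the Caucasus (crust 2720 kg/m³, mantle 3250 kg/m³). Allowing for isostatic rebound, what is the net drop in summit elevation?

Rebound u = e ρ_c/ρ_m = 3.19 km × 2720/3250 = 2.67 km.
Net surface drop = e − u = 3.19 km − 2.67 km = e (ρ_m − ρ_c)/ρ_m = 0.52 km.

0.52 km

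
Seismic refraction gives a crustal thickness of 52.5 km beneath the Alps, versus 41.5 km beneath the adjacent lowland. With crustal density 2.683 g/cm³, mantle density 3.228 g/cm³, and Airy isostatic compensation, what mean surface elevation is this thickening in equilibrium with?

Excess crust Δ = 52.5 km − 41.5 km = 11 km, split between elevation h and root r with h + r = Δ.
Airy balance ρ_c h = (ρ_m − ρ_c) r gives r = h ρ_c/(ρ_m − ρ_c), so h (1 + ρ_c/(ρ_m − ρ_c)) = Δ, i.e. h = Δ (ρ_m − ρ_c)/ρ_m.
h = 11 km × 0.545/3.228 = 1.86 km.

1.86 km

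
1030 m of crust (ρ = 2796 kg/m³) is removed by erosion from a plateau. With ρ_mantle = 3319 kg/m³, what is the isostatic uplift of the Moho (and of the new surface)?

868 m

Unloading: uplift u = e ρ_c/ρ_m = 1030 m × 2796/3319 = 868 m.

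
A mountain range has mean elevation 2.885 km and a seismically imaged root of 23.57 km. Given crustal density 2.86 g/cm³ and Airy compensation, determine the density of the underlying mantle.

3.21 g/cm³

Airy balance: ρ_c h = (ρ_m − ρ_c) r → ρ_m = ρ_c (1 + h/r).
ρ_m = 2.86 × (1 + 2.885 km/23.57 km) = 3.21 g/cm³.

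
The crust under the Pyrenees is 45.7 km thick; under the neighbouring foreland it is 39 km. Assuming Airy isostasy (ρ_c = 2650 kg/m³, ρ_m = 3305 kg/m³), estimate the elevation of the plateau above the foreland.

1.33 km

Excess crust Δ = 45.7 km − 39 km = 6.7 km, split between elevation h and root r with h + r = Δ.
Airy balance ρ_c h = (ρ_m − ρ_c) r gives r = h ρ_c/(ρ_m − ρ_c), so h (1 + ρ_c/(ρ_m − ρ_c)) = Δ, i.e. h = Δ (ρ_m − ρ_c)/ρ_m.
h = 6.7 km × 655/3305 = 1.33 km.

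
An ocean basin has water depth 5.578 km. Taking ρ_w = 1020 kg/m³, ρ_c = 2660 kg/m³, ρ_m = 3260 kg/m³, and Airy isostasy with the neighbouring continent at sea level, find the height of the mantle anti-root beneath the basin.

In Airy isostatic equilibrium: replacing crust with seawater at the top is compensated by replacing crust with mantle at the base: d (ρ_c − ρ_w) = a (ρ_m − ρ_c).
a = d (ρ_c − ρ_w)/(ρ_m − ρ_c) = 5.578 km × 1640/600 = 15.2 km.

15.2 km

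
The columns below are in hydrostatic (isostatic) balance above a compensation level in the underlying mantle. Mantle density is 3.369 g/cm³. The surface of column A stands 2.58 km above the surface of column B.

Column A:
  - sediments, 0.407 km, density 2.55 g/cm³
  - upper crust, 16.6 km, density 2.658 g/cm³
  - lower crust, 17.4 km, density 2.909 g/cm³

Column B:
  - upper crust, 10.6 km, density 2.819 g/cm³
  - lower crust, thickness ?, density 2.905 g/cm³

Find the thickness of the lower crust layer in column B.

Take the compensation level at the base of the deeper column (depth z_c below the surface of column A) and equate Σ ρ_i t_i down to z_c; mantle fills any gap and the z_c terms cancel.
Column A: 0.407×2.55 + 16.6×2.658 + 17.4×2.909 + (z_c − 34.407)×3.369
Column B: 2.58×0 + 10.6×2.819 + x×2.905 + (z_c − 2.58 − 10.6 − x)×3.369
The z_c×3.369 term appears on both sides and cancels. Collect the known terms of each column as K = Σ(ρt)_known − 3.369 × (depth of known layers): K_A = 95.77725 − 3.369×34.407 = −20.139933; K_B = 29.8814 − 3.369×(2.58 + 10.6) = −14.52202.
Balance: K_A = K_B − x×(3.369 − 2.905), so x = (K_B − K_A)/(3.369 − 2.905) = 5.61791/0.464 = 12.1 km.

12.1 km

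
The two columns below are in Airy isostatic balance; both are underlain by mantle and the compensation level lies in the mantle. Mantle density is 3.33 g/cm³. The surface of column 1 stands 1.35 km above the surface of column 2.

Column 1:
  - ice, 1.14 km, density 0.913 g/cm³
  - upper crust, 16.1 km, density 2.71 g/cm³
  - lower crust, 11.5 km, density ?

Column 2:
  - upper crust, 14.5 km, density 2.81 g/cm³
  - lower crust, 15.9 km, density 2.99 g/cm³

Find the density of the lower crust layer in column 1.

Take the compensation level at the base of the deeper column (depth z_c below the surface of column 1) and equate Σ ρ_i t_i down to z_c; mantle fills any gap and the z_c terms cancel.
Column 1: 1.14×0.913 + 16.1×2.71 + 11.5×ρ + (z_c − 28.74)×3.33
Column 2: 1.35×0 + 14.5×2.81 + 15.9×2.99 + (z_c − 1.35 − 30.4)×3.33
The z_c×3.33 term appears on both sides and cancels. Collect the known terms of each column as K = Σ(ρt)_known − 3.33 × (depth of known layers): K_1 = 44.67182 − 3.33×28.74 = −51.03238; K_2 = 88.286 − 3.33×(1.35 + 30.4) = −17.4415.
Balance: K_1 + 11.5×ρ = K_2, so ρ = (K_2 − K_1)/11.5 = 33.5909/11.5 = 2.92 g/cm³.

2.92 g/cm³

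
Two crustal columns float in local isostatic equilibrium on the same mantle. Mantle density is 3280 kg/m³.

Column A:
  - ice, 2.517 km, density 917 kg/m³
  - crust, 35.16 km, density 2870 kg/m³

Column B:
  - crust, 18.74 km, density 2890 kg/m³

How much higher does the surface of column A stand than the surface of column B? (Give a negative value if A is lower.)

For any compensation level in the mantle, the mantle terms cancel and isostasy reduces to e = (Σt_A − Σt_B) − (Σ(ρt)_A − Σ(ρt)_B) / ρ_m.
Σt_A = 37.677 km; Σt_B = 18.74 km; Σ(ρt)_A = 103217.289; Σ(ρt)_B = 54158.6 (in km·kg/m³).
e = (37.677 − 18.74) − (103217.289 − 54158.6) / 3280 = 3.98 km.

3.98 km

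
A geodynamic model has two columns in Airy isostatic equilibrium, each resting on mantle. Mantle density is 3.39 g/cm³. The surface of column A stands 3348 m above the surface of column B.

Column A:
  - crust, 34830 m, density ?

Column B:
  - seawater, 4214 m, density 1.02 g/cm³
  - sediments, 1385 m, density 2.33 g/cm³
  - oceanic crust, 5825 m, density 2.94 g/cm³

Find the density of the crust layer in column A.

2.66 g/cm³

Take the compensation level at the base of the deeper column (depth z_c below the surface of column A) and equate Σ ρ_i t_i down to z_c; mantle fills any gap and the z_c terms cancel.
Column A: 34830×ρ + (z_c − 34830)×3.39
Column B: 3348×0 + 4214×1.02 + 1385×2.33 + 5825×2.94 + (z_c − 3348 − 11424)×3.39
The z_c×3.39 term appears on both sides and cancels. Collect the known terms of each column as K = Σ(ρt)_known − 3.39 × (depth of known layers): K_A = 0 − 3.39×34830 = −118073.7; K_B = 24650.83 − 3.39×(3348 + 11424) = −25426.25.
Balance: K_A + 34830×ρ = K_B, so ρ = (K_B − K_A)/34830 = 92647.4/34830 = 2.66 g/cm³.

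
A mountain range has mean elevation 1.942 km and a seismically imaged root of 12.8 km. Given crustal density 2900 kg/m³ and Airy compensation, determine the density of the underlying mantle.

Airy balance: ρ_c h = (ρ_m − ρ_c) r → ρ_m = ρ_c (1 + h/r).
ρ_m = 2900 × (1 + 1.942 km/12.8 km) = 3340 kg/m³.

3340 kg/m³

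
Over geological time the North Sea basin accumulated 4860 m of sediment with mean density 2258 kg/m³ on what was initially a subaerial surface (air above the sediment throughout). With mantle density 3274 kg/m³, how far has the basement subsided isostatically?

3350 m

Subaerial load: s = t ρ_sed / ρ_m = 4860 m × 2258/3274 = 3350 m.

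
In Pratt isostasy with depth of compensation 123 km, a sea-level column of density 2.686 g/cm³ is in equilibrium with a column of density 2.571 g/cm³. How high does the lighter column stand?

5.5 km

ρ_ref D = ρ (D + h) → h = D (ρ_ref − ρ)/ρ.
h = 123 km × (2.686 − 2.571)/2.571 = 5.5 km.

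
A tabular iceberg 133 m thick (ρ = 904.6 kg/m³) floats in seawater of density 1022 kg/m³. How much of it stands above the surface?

15.3 m

Floating equilibrium: submerged depth d = t ρ_obj/ρ_fluid = 133 m × 904.6/1022 = 117.7 m.
Freeboard = t − d = 133 m − 117.7 m = 15.3 m.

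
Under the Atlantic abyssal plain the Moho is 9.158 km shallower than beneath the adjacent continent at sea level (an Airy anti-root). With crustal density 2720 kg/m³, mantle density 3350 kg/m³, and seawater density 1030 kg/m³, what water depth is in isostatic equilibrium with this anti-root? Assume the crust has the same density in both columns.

3.41 km

Replacing a thickness d of crust by seawater at the top must be balanced by replacing crust with mantle at the base: d (ρ_c − ρ_w) = a (ρ_m − ρ_c).
d = a (ρ_m − ρ_c)/(ρ_c − ρ_w) = 9.158 km × 630/1690 = 3.41 km.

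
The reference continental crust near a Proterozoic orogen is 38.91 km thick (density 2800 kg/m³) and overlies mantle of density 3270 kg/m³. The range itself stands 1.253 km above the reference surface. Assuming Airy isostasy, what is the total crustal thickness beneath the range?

47.6 km

Root depth r = h ρ_c / (ρ_m − ρ_c) = 1.253 km × 2800 / 470 = 7.465 km.
Total thickness = T + h + r = 38.91 km + 1.253 km + 7.465 km = 47.6 km.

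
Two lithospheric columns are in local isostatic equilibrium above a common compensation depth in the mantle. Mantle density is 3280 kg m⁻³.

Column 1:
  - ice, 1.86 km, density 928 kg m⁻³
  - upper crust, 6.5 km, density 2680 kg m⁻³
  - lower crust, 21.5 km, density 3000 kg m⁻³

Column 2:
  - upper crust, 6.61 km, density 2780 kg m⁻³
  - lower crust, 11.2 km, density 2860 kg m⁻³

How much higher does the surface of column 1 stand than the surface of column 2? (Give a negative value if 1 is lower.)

For any compensation level in the mantle, the mantle terms cancel and isostasy reduces to e = (Σt_1 − Σt_2) − (Σ(ρt)_1 − Σ(ρt)_2) / ρ_m.
Σt_1 = 29.86 km; Σt_2 = 17.81 km; Σ(ρt)_1 = 83646.08; Σ(ρt)_2 = 50407.8 (in km·kg m⁻³).
e = (29.86 − 17.81) − (83646.08 − 50407.8) / 3280 = 1.92 km.

1.92 km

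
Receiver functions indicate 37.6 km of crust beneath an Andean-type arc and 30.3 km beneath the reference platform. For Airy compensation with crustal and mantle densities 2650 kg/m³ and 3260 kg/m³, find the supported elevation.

1.37 km

Excess crust Δ = 37.6 km − 30.3 km = 7.3 km, split between elevation h and root r with h + r = Δ.
Airy balance ρ_c h = (ρ_m − ρ_c) r gives r = h ρ_c/(ρ_m − ρ_c), so h (1 + ρ_c/(ρ_m − ρ_c)) = Δ, i.e. h = Δ (ρ_m − ρ_c)/ρ_m.
h = 7.3 km × 610/3260 = 1.37 km.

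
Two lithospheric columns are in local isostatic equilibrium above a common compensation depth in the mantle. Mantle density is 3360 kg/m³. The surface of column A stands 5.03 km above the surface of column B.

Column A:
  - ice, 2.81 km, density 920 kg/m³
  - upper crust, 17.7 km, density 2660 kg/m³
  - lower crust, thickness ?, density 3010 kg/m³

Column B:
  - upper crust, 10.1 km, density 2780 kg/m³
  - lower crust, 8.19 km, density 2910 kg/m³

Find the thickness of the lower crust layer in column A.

Take the compensation level at the base of the deeper column (depth z_c below the surface of column A) and equate Σ ρ_i t_i down to z_c; mantle fills any gap and the z_c terms cancel.
Column A: 2.81×920 + 17.7×2660 + x×3010 + (z_c − 20.51 − x)×3360
Column B: 5.03×0 + 10.1×2780 + 8.19×2910 + (z_c − 5.03 − 18.29)×3360
The z_c×3360 term appears on both sides and cancels. Collect the known terms of each column as K = Σ(ρt)_known − 3360 × (depth of known layers): K_A = 49667.2 − 3360×20.51 = −19246.4; K_B = 51910.9 − 3360×(5.03 + 18.29) = −26444.3.
Balance: K_A − x×(3360 − 3010) = K_B, so x = (K_A − K_B)/(3360 − 3010) = 7197.9/350 = 20.6 km.

20.6 km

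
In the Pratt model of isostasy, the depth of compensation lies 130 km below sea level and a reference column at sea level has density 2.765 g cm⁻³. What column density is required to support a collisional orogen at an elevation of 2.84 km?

2.71 g cm⁻³

Pratt balance: ρ_ref D = ρ (D + h).
ρ = ρ_ref D/(D + h) = 2.765 × 130 km/(130 km + 2.84 km) = 2.71 g cm⁻³.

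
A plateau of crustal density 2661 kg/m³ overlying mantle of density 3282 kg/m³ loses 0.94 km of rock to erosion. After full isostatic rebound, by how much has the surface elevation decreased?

Rebound u = e ρ_c/ρ_m = 0.94 km × 2661/3282 = 0.7621 km.
Net surface drop = e − u = 0.94 km − 0.7621 km = e (ρ_m − ρ_c)/ρ_m = 0.178 km.

0.178 km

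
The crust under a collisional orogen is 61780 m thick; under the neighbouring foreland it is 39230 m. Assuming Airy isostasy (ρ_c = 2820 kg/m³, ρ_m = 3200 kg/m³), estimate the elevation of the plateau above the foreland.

Excess crust Δ = 61780 m − 39230 m = 22550 m, split between elevation h and root r with h + r = Δ.
Airy balance ρ_c h = (ρ_m − ρ_c) r gives r = h ρ_c/(ρ_m − ρ_c), so h (1 + ρ_c/(ρ_m − ρ_c)) = Δ, i.e. h = Δ (ρ_m − ρ_c)/ρ_m.
h = 22550 m × 380/3200 = 2680 m.

2680 m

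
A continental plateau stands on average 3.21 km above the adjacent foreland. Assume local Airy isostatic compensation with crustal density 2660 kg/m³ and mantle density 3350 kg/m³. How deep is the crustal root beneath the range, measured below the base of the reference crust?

12.4 km

Equating mass per unit area of the two columns: the weight of the topography is balanced by the buoyancy of the root, ρ_c h = (ρ_m − ρ_c) r.
r = h · ρ_c / (ρ_m − ρ_c) = 3.21 km × 2660 / (3350 − 2660) = 12.4 km.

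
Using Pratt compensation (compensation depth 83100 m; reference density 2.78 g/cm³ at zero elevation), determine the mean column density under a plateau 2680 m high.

2.69 g/cm³

Pratt balance: ρ_ref D = ρ (D + h).
ρ = ρ_ref D/(D + h) = 2.78 × 83100 m/(83100 m + 2680 m) = 2.69 g/cm³.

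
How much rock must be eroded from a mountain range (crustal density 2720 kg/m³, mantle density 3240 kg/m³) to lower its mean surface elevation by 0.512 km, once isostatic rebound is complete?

3.19 km

Net drop Δ = e − u = e − e ρ_c/ρ_m = e (ρ_m − ρ_c)/ρ_m.
e = Δ ρ_m/(ρ_m − ρ_c) = 0.512 km × 3240/520 = 3.19 km.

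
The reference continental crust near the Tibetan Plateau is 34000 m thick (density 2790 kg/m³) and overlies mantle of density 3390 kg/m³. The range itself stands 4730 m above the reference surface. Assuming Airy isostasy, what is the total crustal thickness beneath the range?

60700 m

Root depth r = h ρ_c / (ρ_m − ρ_c) = 4730 m × 2790 / 600 = 21990 m.
Total thickness = T + h + r = 34000 m + 4730 m + 21990 m = 60700 m.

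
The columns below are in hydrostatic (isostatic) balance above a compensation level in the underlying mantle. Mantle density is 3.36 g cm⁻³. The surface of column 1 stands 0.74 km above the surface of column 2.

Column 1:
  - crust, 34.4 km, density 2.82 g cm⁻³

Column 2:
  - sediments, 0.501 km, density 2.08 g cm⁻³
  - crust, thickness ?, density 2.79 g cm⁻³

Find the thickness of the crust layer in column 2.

Take the compensation level at the base of the deeper column (depth z_c below the surface of column 1) and equate Σ ρ_i t_i down to z_c; mantle fills any gap and the z_c terms cancel.
Column 1: 34.4×2.82 + (z_c − 34.4)×3.36
Column 2: 0.74×0 + 0.501×2.08 + x×2.79 + (z_c − 0.74 − 0.501 − x)×3.36
The z_c×3.36 term appears on both sides and cancels. Collect the known terms of each column as K = Σ(ρt)_known − 3.36 × (depth of known layers): K_1 = 97.008 − 3.36×34.4 = −18.576; K_2 = 1.04208 − 3.36×(0.74 + 0.501) = −3.12768.
Balance: K_1 = K_2 − x×(3.36 − 2.79), so x = (K_2 − K_1)/(3.36 − 2.79) = 15.4483/0.57 = 27.1 km.

27.1 km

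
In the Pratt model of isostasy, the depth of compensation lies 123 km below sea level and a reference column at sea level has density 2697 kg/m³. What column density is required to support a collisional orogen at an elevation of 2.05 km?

2650 kg/m³

Pratt balance: ρ_ref D = ρ (D + h).
ρ = ρ_ref D/(D + h) = 2697 × 123 km/(123 km + 2.05 km) = 2650 kg/m³.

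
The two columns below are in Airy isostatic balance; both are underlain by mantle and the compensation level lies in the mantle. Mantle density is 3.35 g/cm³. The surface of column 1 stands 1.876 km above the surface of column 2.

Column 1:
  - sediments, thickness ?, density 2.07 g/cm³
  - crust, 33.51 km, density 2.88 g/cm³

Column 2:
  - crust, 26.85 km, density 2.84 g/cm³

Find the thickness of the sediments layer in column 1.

Take the compensation level at the base of the deeper column (depth z_c below the surface of column 1) and equate Σ ρ_i t_i down to z_c; mantle fills any gap and the z_c terms cancel.
Column 1: x×2.07 + 33.51×2.88 + (z_c − 33.51 − x)×3.35
Column 2: 1.876×0 + 26.85×2.84 + (z_c − 1.876 − 26.85)×3.35
The z_c×3.35 term appears on both sides and cancels. Collect the known terms of each column as K = Σ(ρt)_known − 3.35 × (depth of known layers): K_1 = 96.5088 − 3.35×33.51 = −15.7497; K_2 = 76.254 − 3.35×(1.876 + 26.85) = −19.9781.
Balance: K_1 − x×(3.35 − 2.07) = K_2, so x = (K_1 − K_2)/(3.35 − 2.07) = 4.2284/1.28 = 3.3 km.

3.3 km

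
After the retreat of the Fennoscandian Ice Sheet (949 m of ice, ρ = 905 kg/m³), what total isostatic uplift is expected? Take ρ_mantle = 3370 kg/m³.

255 m

Removing the load lets mantle flow back in; uplift u satisfies ρ_ice t = ρ_m u.
u = t ρ_ice/ρ_m = 949 m × 905/3370 = 255 m.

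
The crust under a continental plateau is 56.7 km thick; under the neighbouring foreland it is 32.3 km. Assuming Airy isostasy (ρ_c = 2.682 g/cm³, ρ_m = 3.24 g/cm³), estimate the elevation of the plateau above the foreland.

4.2 km

Excess crust Δ = 56.7 km − 32.3 km = 24.4 km, split between elevation h and root r with h + r = Δ.
Airy balance ρ_c h = (ρ_m − ρ_c) r gives r = h ρ_c/(ρ_m − ρ_c), so h (1 + ρ_c/(ρ_m − ρ_c)) = Δ, i.e. h = Δ (ρ_m − ρ_c)/ρ_m.
h = 24.4 km × 0.558/3.24 = 4.2 km.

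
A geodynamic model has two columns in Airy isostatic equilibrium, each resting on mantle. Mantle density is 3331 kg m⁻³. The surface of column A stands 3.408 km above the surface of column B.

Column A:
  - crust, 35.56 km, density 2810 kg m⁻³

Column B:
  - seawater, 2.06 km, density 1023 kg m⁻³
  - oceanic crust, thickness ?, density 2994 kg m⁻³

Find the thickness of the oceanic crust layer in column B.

Take the compensation level at the base of the deeper column (depth z_c below the surface of column A) and equate Σ ρ_i t_i down to z_c; mantle fills any gap and the z_c terms cancel.
Column A: 35.56×2810 + (z_c − 35.56)×3331
Column B: 3.408×0 + 2.06×1023 + x×2994 + (z_c − 3.408 − 2.06 − x)×3331
The z_c×3331 term appears on both sides and cancels. Collect the known terms of each column as K = Σ(ρt)_known − 3331 × (depth of known layers): K_A = 99923.6 − 3331×35.56 = −18526.76; K_B = 2107.38 − 3331×(3.408 + 2.06) = −16106.528.
Balance: K_A = K_B − x×(3331 − 2994), so x = (K_B − K_A)/(3331 − 2994) = 2420.23/337 = 7.18 km.

7.18 km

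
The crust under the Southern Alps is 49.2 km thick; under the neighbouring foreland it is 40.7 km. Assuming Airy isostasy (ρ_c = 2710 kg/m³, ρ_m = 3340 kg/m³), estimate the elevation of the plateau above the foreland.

1.6 km

Excess crust Δ = 49.2 km − 40.7 km = 8.5 km, split between elevation h and root r with h + r = Δ.
Airy balance ρ_c h = (ρ_m − ρ_c) r gives r = h ρ_c/(ρ_m − ρ_c), so h (1 + ρ_c/(ρ_m − ρ_c)) = Δ, i.e. h = Δ (ρ_m − ρ_c)/ρ_m.
h = 8.5 km × 630/3340 = 1.6 km.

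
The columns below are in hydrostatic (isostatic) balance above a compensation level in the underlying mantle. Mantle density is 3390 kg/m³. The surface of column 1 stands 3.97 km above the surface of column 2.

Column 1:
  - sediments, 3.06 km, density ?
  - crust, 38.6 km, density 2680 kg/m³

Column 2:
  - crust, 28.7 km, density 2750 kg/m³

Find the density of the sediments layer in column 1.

1950 kg/m³

Take the compensation level at the base of the deeper column (depth z_c below the surface of column 1) and equate Σ ρ_i t_i down to z_c; mantle fills any gap and the z_c terms cancel.
Column 1: 3.06×ρ + 38.6×2680 + (z_c − 41.66)×3390
Column 2: 3.97×0 + 28.7×2750 + (z_c − 3.97 − 28.7)×3390
The z_c×3390 term appears on both sides and cancels. Collect the known terms of each column as K = Σ(ρt)_known − 3390 × (depth of known layers): K_1 = 103448 − 3390×41.66 = −37779.4; K_2 = 78925 − 3390×(3.97 + 28.7) = −31826.3.
Balance: K_1 + 3.06×ρ = K_2, so ρ = (K_2 − K_1)/3.06 = 5953.1/3.06 = 1950 kg/m³.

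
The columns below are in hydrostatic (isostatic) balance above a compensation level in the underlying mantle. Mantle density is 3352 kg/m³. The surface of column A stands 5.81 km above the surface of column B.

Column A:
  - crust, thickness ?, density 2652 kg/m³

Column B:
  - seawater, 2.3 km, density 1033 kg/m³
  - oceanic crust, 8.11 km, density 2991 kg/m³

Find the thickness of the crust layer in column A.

39.6 km

Take the compensation level at the base of the deeper column (depth z_c below the surface of column A) and equate Σ ρ_i t_i down to z_c; mantle fills any gap and the z_c terms cancel.
Column A: x×2652 + (z_c − 0 − x)×3352
Column B: 5.81×0 + 2.3×1033 + 8.11×2991 + (z_c − 5.81 − 10.41)×3352
The z_c×3352 term appears on both sides and cancels. Collect the known terms of each column as K = Σ(ρt)_known − 3352 × (depth of known layers): K_A = 0 − 3352×0 = 0; K_B = 26632.91 − 3352×(5.81 + 10.41) = −27736.53.
Balance: K_A − x×(3352 − 2652) = K_B, so x = (K_A − K_B)/(3352 − 2652) = 27736.5/700 = 39.6 km.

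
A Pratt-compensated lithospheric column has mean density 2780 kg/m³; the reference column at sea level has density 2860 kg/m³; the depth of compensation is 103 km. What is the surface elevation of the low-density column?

ρ_ref D = ρ (D + h) → h = D (ρ_ref − ρ)/ρ.
h = 103 km × (2860 − 2780)/2780 = 2.96 km.

2.96 km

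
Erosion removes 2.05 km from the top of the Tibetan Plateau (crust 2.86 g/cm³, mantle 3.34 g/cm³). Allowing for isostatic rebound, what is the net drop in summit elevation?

Rebound u = e ρ_c/ρ_m = 2.05 km × 2.86/3.34 = 1.755 km.
Net surface drop = e − u = 2.05 km − 1.755 km = e (ρ_m − ρ_c)/ρ_m = 0.295 km.

0.295 km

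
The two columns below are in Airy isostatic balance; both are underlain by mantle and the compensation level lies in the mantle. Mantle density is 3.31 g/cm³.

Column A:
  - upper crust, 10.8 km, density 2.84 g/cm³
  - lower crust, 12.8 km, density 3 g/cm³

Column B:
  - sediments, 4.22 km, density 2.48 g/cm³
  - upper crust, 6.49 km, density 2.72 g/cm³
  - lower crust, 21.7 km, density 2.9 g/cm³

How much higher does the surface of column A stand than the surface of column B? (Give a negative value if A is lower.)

−2.17 km

For any compensation level in the mantle, the mantle terms cancel and isostasy reduces to e = (Σt_A − Σt_B) − (Σ(ρt)_A − Σ(ρt)_B) / ρ_m.
Σt_A = 23.6 km; Σt_B = 32.41 km; Σ(ρt)_A = 69.072; Σ(ρt)_B = 91.0484 (in km·g/cm³).
e = (23.6 − 32.41) − (69.072 − 91.0484) / 3.31 = −2.17 km.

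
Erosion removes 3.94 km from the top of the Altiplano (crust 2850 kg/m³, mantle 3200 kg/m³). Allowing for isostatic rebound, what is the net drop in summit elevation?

0.431 km

Rebound u = e ρ_c/ρ_m = 3.94 km × 2850/3200 = 3.509 km.
Net surface drop = e − u = 3.94 km − 3.509 km = e (ρ_m − ρ_c)/ρ_m = 0.431 km.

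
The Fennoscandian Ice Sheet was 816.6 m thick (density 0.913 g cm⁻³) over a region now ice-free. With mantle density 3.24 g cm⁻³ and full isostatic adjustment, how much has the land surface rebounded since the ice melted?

230 m

Removing the load lets mantle flow back in; uplift u satisfies ρ_ice t = ρ_m u.
u = t ρ_ice/ρ_m = 816.6 m × 0.913/3.24 = 230 m.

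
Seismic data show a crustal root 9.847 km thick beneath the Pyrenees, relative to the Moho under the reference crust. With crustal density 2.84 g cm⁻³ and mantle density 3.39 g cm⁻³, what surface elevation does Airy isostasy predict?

Balancing pressure at the compensation depth: ρ_c h = (ρ_m − ρ_c) r.
h = r (ρ_m − ρ_c) / ρ_c = 9.847 km × (3.39 − 2.84) / 2.84 = 1.91 km.

1.91 km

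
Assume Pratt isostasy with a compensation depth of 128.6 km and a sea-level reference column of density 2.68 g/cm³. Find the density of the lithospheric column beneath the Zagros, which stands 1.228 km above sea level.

Pratt balance: ρ_ref D = ρ (D + h).
ρ = ρ_ref D/(D + h) = 2.68 × 128.6 km/(128.6 km + 1.228 km) = 2.65 g/cm³.

2.65 g/cm³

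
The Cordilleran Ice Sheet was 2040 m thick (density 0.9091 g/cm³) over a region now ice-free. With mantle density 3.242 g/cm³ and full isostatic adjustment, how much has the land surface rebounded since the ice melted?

Removing the load lets mantle flow back in; uplift u satisfies ρ_ice t = ρ_m u.
u = t ρ_ice/ρ_m = 2040 m × 0.9091/3.242 = 572 m.

572 m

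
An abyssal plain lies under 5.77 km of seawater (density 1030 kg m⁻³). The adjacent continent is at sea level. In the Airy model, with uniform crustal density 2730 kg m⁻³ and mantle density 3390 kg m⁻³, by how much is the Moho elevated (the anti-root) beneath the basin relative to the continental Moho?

14.9 km

Equating mass per unit area of the two columns: replacing crust with seawater at the top is compensated by replacing crust with mantle at the base: d (ρ_c − ρ_w) = a (ρ_m − ρ_c).
a = d (ρ_c − ρ_w)/(ρ_m − ρ_c) = 5.77 km × 1700/660 = 14.9 km.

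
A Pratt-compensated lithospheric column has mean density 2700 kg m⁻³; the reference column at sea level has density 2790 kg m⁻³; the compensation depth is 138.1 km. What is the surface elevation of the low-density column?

4.6 km

ρ_ref D = ρ (D + h) → h = D (ρ_ref − ρ)/ρ.
h = 138.1 km × (2790 − 2700)/2700 = 4.6 km.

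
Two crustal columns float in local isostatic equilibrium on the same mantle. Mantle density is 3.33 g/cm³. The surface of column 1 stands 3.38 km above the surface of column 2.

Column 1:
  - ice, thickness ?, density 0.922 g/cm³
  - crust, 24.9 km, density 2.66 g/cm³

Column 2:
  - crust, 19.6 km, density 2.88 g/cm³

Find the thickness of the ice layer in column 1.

1.41 km

Take the compensation level at the base of the deeper column (depth z_c below the surface of column 1) and equate Σ ρ_i t_i down to z_c; mantle fills any gap and the z_c terms cancel.
Column 1: x×0.922 + 24.9×2.66 + (z_c − 24.9 − x)×3.33
Column 2: 3.38×0 + 19.6×2.88 + (z_c − 3.38 − 19.6)×3.33
The z_c×3.33 term appears on both sides and cancels. Collect the known terms of each column as K = Σ(ρt)_known − 3.33 × (depth of known layers): K_1 = 66.234 − 3.33×24.9 = −16.683; K_2 = 56.448 − 3.33×(3.38 + 19.6) = −20.0754.
Balance: K_1 − x×(3.33 − 0.922) = K_2, so x = (K_1 − K_2)/(3.33 − 0.922) = 3.3924/2.408 = 1.41 km.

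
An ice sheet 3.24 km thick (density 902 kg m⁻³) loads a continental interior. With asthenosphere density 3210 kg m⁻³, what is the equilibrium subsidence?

In Airy isostatic equilibrium: the ice load ρ_ice t is balanced by mantle displaced below, ρ_m s.
s = t ρ_ice / ρ_m = 3.24 km × 902/3210 = 0.91 km.

0.91 km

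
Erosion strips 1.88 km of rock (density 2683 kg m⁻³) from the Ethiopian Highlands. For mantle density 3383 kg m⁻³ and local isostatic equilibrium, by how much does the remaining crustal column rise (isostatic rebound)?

Unloading: uplift u = e ρ_c/ρ_m = 1.88 km × 2683/3383 = 1.49 km.

1.49 km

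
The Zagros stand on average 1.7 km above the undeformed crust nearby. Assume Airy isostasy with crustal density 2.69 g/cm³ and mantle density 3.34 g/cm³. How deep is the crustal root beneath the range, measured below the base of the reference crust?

By Archimedes' principle applied to the lithosphere: the weight of the topography is balanced by the buoyancy of the root, ρ_c h = (ρ_m − ρ_c) r.
r = h · ρ_c / (ρ_m − ρ_c) = 1.7 km × 2.69 / (3.34 − 2.69) = 7.04 km.

7.04 km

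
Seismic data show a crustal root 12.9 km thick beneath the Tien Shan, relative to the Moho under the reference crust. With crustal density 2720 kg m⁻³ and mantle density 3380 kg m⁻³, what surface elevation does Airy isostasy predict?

Isostatic balance requires: ρ_c h = (ρ_m − ρ_c) r.
h = r (ρ_m − ρ_c) / ρ_c = 12.9 km × (3380 − 2720) / 2720 = 3.13 km.

3.13 km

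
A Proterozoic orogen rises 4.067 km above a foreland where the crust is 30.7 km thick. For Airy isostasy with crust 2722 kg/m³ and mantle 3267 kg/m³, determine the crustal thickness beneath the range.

Root depth r = h ρ_c / (ρ_m − ρ_c) = 4.067 km × 2722 / 545 = 20.31 km.
Total thickness = T + h + r = 30.7 km + 4.067 km + 20.31 km = 55.1 km.

55.1 km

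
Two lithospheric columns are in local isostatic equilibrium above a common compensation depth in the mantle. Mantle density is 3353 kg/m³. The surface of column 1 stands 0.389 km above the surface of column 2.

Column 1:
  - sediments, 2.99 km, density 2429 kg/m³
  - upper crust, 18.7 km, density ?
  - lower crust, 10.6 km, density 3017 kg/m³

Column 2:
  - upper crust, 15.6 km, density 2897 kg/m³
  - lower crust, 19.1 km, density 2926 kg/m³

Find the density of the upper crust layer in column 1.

Take the compensation level at the base of the deeper column (depth z_c below the surface of column 1) and equate Σ ρ_i t_i down to z_c; mantle fills any gap and the z_c terms cancel.
Column 1: 2.99×2429 + 18.7×ρ + 10.6×3017 + (z_c − 32.29)×3353
Column 2: 0.389×0 + 15.6×2897 + 19.1×2926 + (z_c − 0.389 − 34.7)×3353
The z_c×3353 term appears on both sides and cancels. Collect the known terms of each column as K = Σ(ρt)_known − 3353 × (depth of known layers): K_1 = 39242.91 − 3353×32.29 = −69025.46; K_2 = 101079.8 − 3353×(0.389 + 34.7) = −16573.617.
Balance: K_1 + 18.7×ρ = K_2, so ρ = (K_2 − K_1)/18.7 = 52451.8/18.7 = 2800 kg/m³.

2800 kg/m³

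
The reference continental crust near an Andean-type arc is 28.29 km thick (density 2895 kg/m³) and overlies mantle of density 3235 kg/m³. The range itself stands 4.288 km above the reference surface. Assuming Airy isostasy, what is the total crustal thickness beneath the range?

69.1 km

Root depth r = h ρ_c / (ρ_m − ρ_c) = 4.288 km × 2895 / 340 = 36.51 km.
Total thickness = T + h + r = 28.29 km + 4.288 km + 36.51 km = 69.1 km.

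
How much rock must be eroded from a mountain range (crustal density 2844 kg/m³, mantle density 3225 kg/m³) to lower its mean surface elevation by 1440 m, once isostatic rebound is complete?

Net drop Δ = e − u = e − e ρ_c/ρ_m = e (ρ_m − ρ_c)/ρ_m.
e = Δ ρ_m/(ρ_m − ρ_c) = 1440 m × 3225/381 = 12200 m.

12200 m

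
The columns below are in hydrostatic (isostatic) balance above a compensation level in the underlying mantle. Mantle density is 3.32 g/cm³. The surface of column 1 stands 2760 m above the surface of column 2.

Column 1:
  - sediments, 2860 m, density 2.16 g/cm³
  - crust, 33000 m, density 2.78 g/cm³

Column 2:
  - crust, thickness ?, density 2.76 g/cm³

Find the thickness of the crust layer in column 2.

Take the compensation level at the base of the deeper column (depth z_c below the surface of column 1) and equate Σ ρ_i t_i down to z_c; mantle fills any gap and the z_c terms cancel.
Column 1: 2860×2.16 + 33000×2.78 + (z_c − 35860)×3.32
Column 2: 2760×0 + x×2.76 + (z_c − 2760 − 0 − x)×3.32
The z_c×3.32 term appears on both sides and cancels. Collect the known terms of each column as K = Σ(ρt)_known − 3.32 × (depth of known layers): K_1 = 97917.6 − 3.32×35860 = −21137.6; K_2 = 0 − 3.32×(2760 + 0) = −9163.2.
Balance: K_1 = K_2 − x×(3.32 − 2.76), so x = (K_2 − K_1)/(3.32 − 2.76) = 11974.4/0.56 = 21400 m.

21400 m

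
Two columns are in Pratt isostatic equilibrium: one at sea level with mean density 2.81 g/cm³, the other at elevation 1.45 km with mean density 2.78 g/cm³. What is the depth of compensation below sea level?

ρ_ref D = ρ (D + h) → D (ρ_ref − ρ) = ρ h.
D = ρ h/(ρ_ref − ρ) = 2.78 × 1.45 km/(2.81 − 2.78) = 134 km.

134 km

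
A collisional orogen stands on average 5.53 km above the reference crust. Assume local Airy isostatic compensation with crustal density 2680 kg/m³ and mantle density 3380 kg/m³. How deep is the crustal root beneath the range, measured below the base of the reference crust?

21.2 km

Isostatic balance requires: the weight of the topography is balanced by the buoyancy of the root, ρ_c h = (ρ_m − ρ_c) r.
r = h · ρ_c / (ρ_m − ρ_c) = 5.53 km × 2680 / (3380 − 2680) = 21.2 km.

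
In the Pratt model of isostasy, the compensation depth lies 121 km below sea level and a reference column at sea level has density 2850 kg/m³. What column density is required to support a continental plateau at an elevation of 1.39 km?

2820 kg/m³

Pratt balance: ρ_ref D = ρ (D + h).
ρ = ρ_ref D/(D + h) = 2850 × 121 km/(121 km + 1.39 km) = 2820 kg/m³.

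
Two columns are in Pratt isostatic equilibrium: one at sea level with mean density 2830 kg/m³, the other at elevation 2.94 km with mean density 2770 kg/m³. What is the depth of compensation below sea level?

136 km

ρ_ref D = ρ (D + h) → D (ρ_ref − ρ) = ρ h.
D = ρ h/(ρ_ref − ρ) = 2770 × 2.94 km/(2830 − 2770) = 136 km.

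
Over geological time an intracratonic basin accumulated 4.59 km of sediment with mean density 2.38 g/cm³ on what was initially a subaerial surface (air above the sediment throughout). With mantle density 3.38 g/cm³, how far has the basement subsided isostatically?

Subaerial load: s = t ρ_sed / ρ_m = 4.59 km × 2.38/3.38 = 3.23 km.

3.23 km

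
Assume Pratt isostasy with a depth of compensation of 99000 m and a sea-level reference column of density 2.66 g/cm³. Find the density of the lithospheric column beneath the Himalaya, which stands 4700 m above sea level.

2.54 g/cm³

Pratt balance: ρ_ref D = ρ (D + h).
ρ = ρ_ref D/(D + h) = 2.66 × 99000 m/(99000 m + 4700 m) = 2.54 g/cm³.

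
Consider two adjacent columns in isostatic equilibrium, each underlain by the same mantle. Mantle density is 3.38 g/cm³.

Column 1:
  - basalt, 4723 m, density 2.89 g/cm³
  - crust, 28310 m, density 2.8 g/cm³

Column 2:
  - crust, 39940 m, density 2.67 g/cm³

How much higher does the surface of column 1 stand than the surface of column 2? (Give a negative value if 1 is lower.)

For any compensation level in the mantle, the mantle terms cancel and isostasy reduces to e = (Σt_1 − Σt_2) − (Σ(ρt)_1 − Σ(ρt)_2) / ρ_m.
Σt_1 = 33033 m; Σt_2 = 39940 m; Σ(ρt)_1 = 92917.47; Σ(ρt)_2 = 106639.8 (in m·g/cm³).
e = (33033 − 39940) − (92917.47 − 106639.8) / 3.38 = −2850 m.

−2850 m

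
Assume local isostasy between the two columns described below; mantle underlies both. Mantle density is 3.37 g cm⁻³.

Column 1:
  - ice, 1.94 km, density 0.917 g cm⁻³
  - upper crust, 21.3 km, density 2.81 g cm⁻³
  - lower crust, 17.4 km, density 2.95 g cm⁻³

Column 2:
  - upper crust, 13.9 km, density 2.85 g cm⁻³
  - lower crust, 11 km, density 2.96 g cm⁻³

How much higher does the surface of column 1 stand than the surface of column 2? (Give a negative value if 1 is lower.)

3.64 km

For any compensation level in the mantle, the mantle terms cancel and isostasy reduces to e = (Σt_1 − Σt_2) − (Σ(ρt)_1 − Σ(ρt)_2) / ρ_m.
Σt_1 = 40.64 km; Σt_2 = 24.9 km; Σ(ρt)_1 = 112.96198; Σ(ρt)_2 = 72.175 (in km·g cm⁻³).
e = (40.64 − 24.9) − (112.96198 − 72.175) / 3.37 = 3.64 km.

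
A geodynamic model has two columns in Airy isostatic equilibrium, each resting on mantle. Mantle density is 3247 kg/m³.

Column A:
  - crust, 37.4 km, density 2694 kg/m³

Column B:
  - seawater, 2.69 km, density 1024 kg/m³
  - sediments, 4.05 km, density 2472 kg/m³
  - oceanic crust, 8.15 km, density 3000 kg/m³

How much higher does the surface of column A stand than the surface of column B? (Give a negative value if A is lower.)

For any compensation level in the mantle, the mantle terms cancel and isostasy reduces to e = (Σt_A − Σt_B) − (Σ(ρt)_A − Σ(ρt)_B) / ρ_m.
Σt_A = 37.4 km; Σt_B = 14.89 km; Σ(ρt)_A = 100755.6; Σ(ρt)_B = 37216.16 (in km·kg/m³).
e = (37.4 − 14.89) − (100755.6 − 37216.16) / 3247 = 2.94 km.

2.94 km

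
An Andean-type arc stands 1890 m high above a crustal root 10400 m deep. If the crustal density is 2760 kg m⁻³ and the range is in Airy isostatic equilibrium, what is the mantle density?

3260 kg m⁻³

Airy balance: ρ_c h = (ρ_m − ρ_c) r → ρ_m = ρ_c (1 + h/r).
ρ_m = 2760 × (1 + 1890 m/10400 m) = 3260 kg m⁻³.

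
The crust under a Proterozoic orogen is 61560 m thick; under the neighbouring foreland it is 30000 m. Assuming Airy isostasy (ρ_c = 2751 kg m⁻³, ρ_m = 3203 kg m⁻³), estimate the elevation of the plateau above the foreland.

Excess crust Δ = 61560 m − 30000 m = 31560 m, split between elevation h and root r with h + r = Δ.
Airy balance ρ_c h = (ρ_m − ρ_c) r gives r = h ρ_c/(ρ_m − ρ_c), so h (1 + ρ_c/(ρ_m − ρ_c)) = Δ, i.e. h = Δ (ρ_m − ρ_c)/ρ_m.
h = 31560 m × 452/3203 = 4450 m.

4450 m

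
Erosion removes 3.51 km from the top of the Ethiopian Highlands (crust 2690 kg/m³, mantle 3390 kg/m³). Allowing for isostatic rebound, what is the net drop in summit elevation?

0.725 km

Rebound u = e ρ_c/ρ_m = 3.51 km × 2690/3390 = 2.785 km.
Net surface drop = e − u = 3.51 km − 2.785 km = e (ρ_m − ρ_c)/ρ_m = 0.725 km.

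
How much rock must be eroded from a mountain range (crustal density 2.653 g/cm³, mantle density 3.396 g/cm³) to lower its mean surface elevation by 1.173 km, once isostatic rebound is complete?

5.36 km

Net drop Δ = e − u = e − e ρ_c/ρ_m = e (ρ_m − ρ_c)/ρ_m.
e = Δ ρ_m/(ρ_m − ρ_c) = 1.173 km × 3.396/0.743 = 5.36 km.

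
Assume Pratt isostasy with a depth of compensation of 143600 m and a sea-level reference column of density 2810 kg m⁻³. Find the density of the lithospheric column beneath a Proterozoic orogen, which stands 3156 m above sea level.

2750 kg m⁻³

Pratt balance: ρ_ref D = ρ (D + h).
ρ = ρ_ref D/(D + h) = 2810 × 143600 m/(143600 m + 3156 m) = 2750 kg m⁻³.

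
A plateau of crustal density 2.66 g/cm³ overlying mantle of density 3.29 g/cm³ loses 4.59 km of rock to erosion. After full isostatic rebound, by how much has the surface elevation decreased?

Rebound u = e ρ_c/ρ_m = 4.59 km × 2.66/3.29 = 3.711 km.
Net surface drop = e − u = 4.59 km − 3.711 km = e (ρ_m − ρ_c)/ρ_m = 0.879 km.

0.879 km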